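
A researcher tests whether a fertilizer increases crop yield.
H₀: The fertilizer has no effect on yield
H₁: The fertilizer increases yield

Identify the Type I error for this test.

Answer: Concluding the fertilizer works when it doesn't

Derivation:
A Type I error (probability α) occurs when we reject a true H₀.
A Type II error (probability β) occurs when we fail to reject a false H₀.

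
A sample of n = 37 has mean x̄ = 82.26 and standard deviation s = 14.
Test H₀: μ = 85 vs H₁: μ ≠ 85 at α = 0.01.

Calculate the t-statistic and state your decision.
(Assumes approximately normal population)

Answer: t = -1.1905, fail to reject H₀

Derivation:
df = n - 1 = 36
SE = s/√n = 14/√37 = 2.3016
t = (x̄ - μ₀)/SE = (82.26 - 85)/2.3016 = -1.1905
Critical value: t_{0.005,36} = ±2.719
p-value ≈ 0.2416
Decision: fail to reject H₀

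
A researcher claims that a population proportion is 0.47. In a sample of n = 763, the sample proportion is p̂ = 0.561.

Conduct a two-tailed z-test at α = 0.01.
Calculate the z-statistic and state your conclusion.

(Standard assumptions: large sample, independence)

H₀: p = 0.47, H₁: p ≠ 0.47
Standard error: SE = √(p₀(1-p₀)/n) = √(0.47×0.53/763) = 0.018069
z-statistic: z = (p̂ - p₀)/SE = (0.561 - 0.47)/0.018069 = 5.0362
Critical value: z_0.005 = ±2.576
p-value < 0.0001
Decision: reject H₀ at α = 0.01

Answer: z = 5.0362, reject H₀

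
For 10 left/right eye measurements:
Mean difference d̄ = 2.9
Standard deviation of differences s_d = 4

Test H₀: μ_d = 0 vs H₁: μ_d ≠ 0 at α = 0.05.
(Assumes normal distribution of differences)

df = n - 1 = 9
SE = s_d/√n = 4/√10 = 1.2649
t = d̄/SE = 2.9/1.2649 = 2.2927
Critical value: t_{0.025,9} = ±2.262
p-value ≈ 0.0476
Decision: reject H₀

Answer: t = 2.2927, reject H₀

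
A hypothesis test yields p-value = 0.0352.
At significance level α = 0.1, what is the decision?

Compare p-value to α:
0.0352 < 0.1
Decision: reject H₀

Answer: reject H₀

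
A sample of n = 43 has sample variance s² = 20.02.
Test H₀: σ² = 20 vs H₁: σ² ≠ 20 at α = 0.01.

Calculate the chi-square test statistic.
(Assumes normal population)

df = n - 1 = 42
χ² = (n-1)s²/σ₀² = 42×20.02/20 = 42.0420
Critical values: χ²_{0.995,42} = 22.138, χ²_{0.005,42} = 69.336
Rejection region: χ² < 22.138 or χ² > 69.336
Decision: fail to reject H₀

Answer: χ² = 42.0420, fail to reject H₀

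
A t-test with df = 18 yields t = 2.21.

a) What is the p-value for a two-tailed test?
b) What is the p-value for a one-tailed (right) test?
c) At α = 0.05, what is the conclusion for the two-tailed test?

Answer: a) 0.0403, b) 0.0201, c) reject H₀

Derivation:
Using t-distribution with df = 18:
a) Two-tailed: p = 2×P(T > 2.21) = 0.0403
b) One-tailed: p = P(T > 2.21) = 0.0201
c) 0.0403 < 0.05, reject H₀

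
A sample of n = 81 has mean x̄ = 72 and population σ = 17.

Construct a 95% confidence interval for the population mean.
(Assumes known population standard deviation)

Confidence level: 95%, α = 0.05
z_0.025 = 1.960
SE = σ/√n = 17/√81 = 1.8889
Margin of error = 1.960 × 1.8889 = 3.7022
CI: x̄ ± margin = 72 ± 3.7022
CI: (68.2978, 75.7022)

Answer: (68.2978, 75.7022)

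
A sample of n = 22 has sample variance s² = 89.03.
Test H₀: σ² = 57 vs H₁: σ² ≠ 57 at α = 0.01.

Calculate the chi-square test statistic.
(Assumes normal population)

Answer: χ² = 32.8005, fail to reject H₀

Derivation:
df = n - 1 = 21
χ² = (n-1)s²/σ₀² = 21×89.03/57 = 32.8005
Critical values: χ²_{0.995,21} = 8.034, χ²_{0.005,21} = 41.401
Rejection region: χ² < 8.034 or χ² > 41.401
Decision: fail to reject H₀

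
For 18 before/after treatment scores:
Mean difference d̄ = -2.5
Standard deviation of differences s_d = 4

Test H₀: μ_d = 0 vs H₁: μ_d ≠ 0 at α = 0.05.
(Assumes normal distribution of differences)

df = n - 1 = 17
SE = s_d/√n = 4/√18 = 0.9428
t = d̄/SE = -2.5/0.9428 = -2.6517
Critical value: t_{0.025,17} = ±2.110
p-value ≈ 0.0168
Decision: reject H₀

Answer: t = -2.6517, reject H₀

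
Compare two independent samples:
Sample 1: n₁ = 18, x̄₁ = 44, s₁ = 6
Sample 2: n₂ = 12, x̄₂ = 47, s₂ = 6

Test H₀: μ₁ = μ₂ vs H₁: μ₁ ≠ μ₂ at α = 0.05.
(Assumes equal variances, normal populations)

Answer: t = -1.3416, fail to reject H₀

Derivation:
Pooled variance: s²_p = [17×6² + 11×6²]/(28) = 36.0000
s_p = 6.0000
SE = s_p×√(1/n₁ + 1/n₂) = 6.0000×√(1/18 + 1/12) = 2.2361
t = (x̄₁ - x̄₂)/SE = (44 - 47)/2.2361 = -1.3416
df = 28, t-critical = ±2.048
Decision: fail to reject H₀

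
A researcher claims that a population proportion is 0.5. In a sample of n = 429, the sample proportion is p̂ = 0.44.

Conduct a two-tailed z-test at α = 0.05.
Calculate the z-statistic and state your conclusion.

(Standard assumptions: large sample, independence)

H₀: p = 0.5, H₁: p ≠ 0.5
Standard error: SE = √(p₀(1-p₀)/n) = √(0.5×0.5/429) = 0.024140
z-statistic: z = (p̂ - p₀)/SE = (0.44 - 0.5)/0.024140 = -2.4855
Critical value: z_0.025 = ±1.960
p-value = 0.0129
Decision: reject H₀ at α = 0.05

Answer: z = -2.4855, reject H₀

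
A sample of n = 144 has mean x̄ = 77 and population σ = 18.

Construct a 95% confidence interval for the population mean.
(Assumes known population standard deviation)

Confidence level: 95%, α = 0.05
z_0.025 = 1.960
SE = σ/√n = 18/√144 = 1.5000
Margin of error = 1.960 × 1.5000 = 2.9400
CI: x̄ ± margin = 77 ± 2.9400
CI: (74.0600, 79.9400)

Answer: (74.0600, 79.9400)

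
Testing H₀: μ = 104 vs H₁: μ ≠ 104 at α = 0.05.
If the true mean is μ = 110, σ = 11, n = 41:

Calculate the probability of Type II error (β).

Answer: β ≈ 0.0627

Derivation:
SE = σ/√n = 11/√41 = 1.7179
Critical values: μ₀ ± z_0.025×SE = 104 ± 1.960×1.7179
Acceptance region: (100.6329, 107.3671)
Under H₁ (μ = 110): z_high = (107.3671 - 110)/1.7179 = -1.5326, z_low = (100.6329 - 110)/1.7179 = -5.4526
β = P(not reject | H₁) = Φ(-1.5326) - Φ(-5.4526) ≈ 0.0627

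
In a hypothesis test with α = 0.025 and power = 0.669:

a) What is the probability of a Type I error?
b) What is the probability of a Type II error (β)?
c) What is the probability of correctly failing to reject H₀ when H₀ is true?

Answer: a) 0.025, b) 0.331, c) 0.975

Derivation:
a) Type I error probability = α = 0.025
b) Power = P(reject H₀ | H₁ true) = 1 - β = 0.669, so Type II error probability = β = 1 - Power = 0.331
c) P(fail to reject H₀ | H₀ true) = 1 - α = 0.975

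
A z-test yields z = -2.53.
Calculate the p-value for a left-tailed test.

Answer: p-value ≈ 0.0057

Derivation:
For z = -2.53:
p = P(Z < -2.53) = Φ(-2.53) = 0.0057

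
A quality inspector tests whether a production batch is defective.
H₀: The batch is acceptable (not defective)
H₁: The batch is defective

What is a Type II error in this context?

Answer: Shipping a defective batch to customers

Derivation:
Type I error (α): Rejecting H₀ when H₀ is true
Type II error (β): Failing to reject H₀ when H₁ is true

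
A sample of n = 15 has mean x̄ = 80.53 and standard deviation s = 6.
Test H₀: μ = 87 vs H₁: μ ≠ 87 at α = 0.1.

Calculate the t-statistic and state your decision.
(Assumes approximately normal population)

df = n - 1 = 14
SE = s/√n = 6/√15 = 1.5492
t = (x̄ - μ₀)/SE = (80.53 - 87)/1.5492 = -4.1763
Critical value: t_{0.05,14} = ±1.761
p-value ≈ 0.0009
Decision: reject H₀

Answer: t = -4.1763, reject H₀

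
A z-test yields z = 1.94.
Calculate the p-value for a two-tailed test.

For z = 1.94:
p = 2×P(Z > |1.94|) = 2×(1 - Φ(1.94)) = 0.0524

Answer: p-value ≈ 0.0524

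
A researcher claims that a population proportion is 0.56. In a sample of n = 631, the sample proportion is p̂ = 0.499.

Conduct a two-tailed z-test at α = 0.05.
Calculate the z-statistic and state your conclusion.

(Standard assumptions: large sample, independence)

Answer: z = -3.0869, reject H₀

Derivation:
H₀: p = 0.56, H₁: p ≠ 0.56
Standard error: SE = √(p₀(1-p₀)/n) = √(0.56×0.44/631) = 0.019761
z-statistic: z = (p̂ - p₀)/SE = (0.499 - 0.56)/0.019761 = -3.0869
Critical value: z_0.025 = ±1.960
p-value = 0.0020
Decision: reject H₀ at α = 0.05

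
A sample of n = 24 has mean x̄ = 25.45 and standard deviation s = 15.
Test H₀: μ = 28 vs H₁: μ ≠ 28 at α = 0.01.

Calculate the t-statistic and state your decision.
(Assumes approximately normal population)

df = n - 1 = 23
SE = s/√n = 15/√24 = 3.0619
t = (x̄ - μ₀)/SE = (25.45 - 28)/3.0619 = -0.8328
Critical value: t_{0.005,23} = ±2.807
p-value ≈ 0.4135
Decision: fail to reject H₀

Answer: t = -0.8328, fail to reject H₀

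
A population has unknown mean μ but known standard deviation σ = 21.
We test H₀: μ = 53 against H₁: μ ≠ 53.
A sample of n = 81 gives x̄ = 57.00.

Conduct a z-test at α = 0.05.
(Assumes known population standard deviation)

Answer: z = 1.7143, fail to reject H₀

Derivation:
Standard error: SE = σ/√n = 21/√81 = 2.3333
z-statistic: z = (x̄ - μ₀)/SE = (57.00 - 53)/2.3333 = 1.7143
Critical value: ±1.960
p-value = 0.0865
Decision: fail to reject H₀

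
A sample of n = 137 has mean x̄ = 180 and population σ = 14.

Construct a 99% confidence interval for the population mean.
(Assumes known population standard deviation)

Answer: (176.9188, 183.0812)

Derivation:
Confidence level: 99%, α = 0.01
z_0.005 = 2.576
SE = σ/√n = 14/√137 = 1.1961
Margin of error = 2.576 × 1.1961 = 3.0812
CI: x̄ ± margin = 180 ± 3.0812
CI: (176.9188, 183.0812)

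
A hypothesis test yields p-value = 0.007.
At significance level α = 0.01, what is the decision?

Answer: reject H₀

Derivation:
Compare p-value to α:
0.007 < 0.01
Decision: reject H₀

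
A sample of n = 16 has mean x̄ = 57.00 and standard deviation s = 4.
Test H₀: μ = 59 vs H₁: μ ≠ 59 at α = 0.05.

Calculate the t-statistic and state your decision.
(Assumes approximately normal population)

df = n - 1 = 15
SE = s/√n = 4/√16 = 1.0000
t = (x̄ - μ₀)/SE = (57.00 - 59)/1.0000 = -2.0000
Critical value: t_{0.025,15} = ±2.131
p-value ≈ 0.0639
Decision: fail to reject H₀

Answer: t = -2.0000, fail to reject H₀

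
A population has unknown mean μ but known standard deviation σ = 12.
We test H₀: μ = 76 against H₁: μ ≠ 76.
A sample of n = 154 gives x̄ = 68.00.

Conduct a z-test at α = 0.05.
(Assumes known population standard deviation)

Answer: z = -8.2730, reject H₀

Derivation:
Standard error: SE = σ/√n = 12/√154 = 0.9670
z-statistic: z = (x̄ - μ₀)/SE = (68.00 - 76)/0.9670 = -8.2730
Critical value: ±1.960
p-value < 0.0001
Decision: reject H₀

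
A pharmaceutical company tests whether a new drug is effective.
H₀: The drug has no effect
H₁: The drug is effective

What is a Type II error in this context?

Type I error: rejecting H₀ when it is actually true (false positive).
Type II error: failing to reject H₀ when H₁ is actually true (false negative).

Answer: Failing to detect the drug's effect when it actually works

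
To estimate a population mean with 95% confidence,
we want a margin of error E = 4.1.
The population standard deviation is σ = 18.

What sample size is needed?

z_0.025 = 1.960
n = (z×σ/E)² = (1.960×18/4.1)²
n = 74.0439
Round up: n = 75

Answer: n = 75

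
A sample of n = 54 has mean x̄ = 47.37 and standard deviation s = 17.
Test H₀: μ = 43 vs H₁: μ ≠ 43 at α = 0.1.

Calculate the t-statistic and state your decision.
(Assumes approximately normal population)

Answer: t = 1.8890, reject H₀

Derivation:
df = n - 1 = 53
SE = s/√n = 17/√54 = 2.3134
t = (x̄ - μ₀)/SE = (47.37 - 43)/2.3134 = 1.8890
Critical value: t_{0.05,53} = ±1.674
p-value ≈ 0.0644
Decision: reject H₀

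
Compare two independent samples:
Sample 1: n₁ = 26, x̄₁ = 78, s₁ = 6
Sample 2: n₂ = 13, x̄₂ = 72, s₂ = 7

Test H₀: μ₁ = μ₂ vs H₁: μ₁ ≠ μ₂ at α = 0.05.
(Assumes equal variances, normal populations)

Answer: t = 2.7854, reject H₀

Derivation:
Pooled variance: s²_p = [25×6² + 12×7²]/(37) = 40.2162
s_p = 6.3416
SE = s_p×√(1/n₁ + 1/n₂) = 6.3416×√(1/26 + 1/13) = 2.1541
t = (x̄₁ - x̄₂)/SE = (78 - 72)/2.1541 = 2.7854
df = 37, t-critical = ±2.026
Decision: reject H₀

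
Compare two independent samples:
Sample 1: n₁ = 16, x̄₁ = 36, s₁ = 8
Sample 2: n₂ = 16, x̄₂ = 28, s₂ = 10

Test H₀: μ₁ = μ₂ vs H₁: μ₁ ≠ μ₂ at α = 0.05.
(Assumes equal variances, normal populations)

Pooled variance: s²_p = [15×8² + 15×10²]/(30) = 82.0000
s_p = 9.0554
SE = s_p×√(1/n₁ + 1/n₂) = 9.0554×√(1/16 + 1/16) = 3.2016
t = (x̄₁ - x̄₂)/SE = (36 - 28)/3.2016 = 2.4988
df = 30, t-critical = ±2.042
Decision: reject H₀

Answer: t = 2.4988, reject H₀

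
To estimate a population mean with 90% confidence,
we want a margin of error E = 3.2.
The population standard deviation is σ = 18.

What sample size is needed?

Answer: n = 86

Derivation:
z_0.05 = 1.645
n = (z×σ/E)² = (1.645×18/3.2)²
n = 85.6203
Round up: n = 86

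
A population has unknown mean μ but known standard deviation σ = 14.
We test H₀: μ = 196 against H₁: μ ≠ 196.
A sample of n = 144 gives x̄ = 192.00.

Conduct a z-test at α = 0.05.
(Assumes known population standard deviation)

Answer: z = -3.4285, reject H₀

Derivation:
Standard error: SE = σ/√n = 14/√144 = 1.1667
z-statistic: z = (x̄ - μ₀)/SE = (192.00 - 196)/1.1667 = -3.4285
Critical value: ±1.960
p-value = 0.0006
Decision: reject H₀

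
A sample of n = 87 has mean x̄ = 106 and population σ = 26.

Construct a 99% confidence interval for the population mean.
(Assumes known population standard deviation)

Answer: (98.8194, 113.1806)

Derivation:
Confidence level: 99%, α = 0.01
z_0.005 = 2.576
SE = σ/√n = 26/√87 = 2.7875
Margin of error = 2.576 × 2.7875 = 7.1806
CI: x̄ ± margin = 106 ± 7.1806
CI: (98.8194, 113.1806)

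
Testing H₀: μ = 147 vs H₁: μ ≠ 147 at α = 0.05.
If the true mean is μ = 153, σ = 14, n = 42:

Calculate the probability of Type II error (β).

Answer: β ≈ 0.2068

Derivation:
SE = σ/√n = 14/√42 = 2.1602
Critical values: μ₀ ± z_0.025×SE = 147 ± 1.960×2.1602
Acceptance region: (142.7660, 151.2340)
Under H₁ (μ = 153): z_high = (151.2340 - 153)/2.1602 = -0.8175, z_low = (142.7660 - 153)/2.1602 = -4.7375
β = P(not reject | H₁) = Φ(-0.8175) - Φ(-4.7375) ≈ 0.2068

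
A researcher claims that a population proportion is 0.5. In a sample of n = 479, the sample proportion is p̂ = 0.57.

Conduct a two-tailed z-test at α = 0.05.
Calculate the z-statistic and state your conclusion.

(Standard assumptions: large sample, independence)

H₀: p = 0.5, H₁: p ≠ 0.5
Standard error: SE = √(p₀(1-p₀)/n) = √(0.5×0.5/479) = 0.022846
z-statistic: z = (p̂ - p₀)/SE = (0.57 - 0.5)/0.022846 = 3.0640
Critical value: z_0.025 = ±1.960
p-value = 0.0022
Decision: reject H₀ at α = 0.05

Answer: z = 3.0640, reject H₀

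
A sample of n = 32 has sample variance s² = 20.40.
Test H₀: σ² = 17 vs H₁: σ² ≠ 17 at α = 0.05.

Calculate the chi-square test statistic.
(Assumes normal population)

Answer: χ² = 37.2000, fail to reject H₀

Derivation:
df = n - 1 = 31
χ² = (n-1)s²/σ₀² = 31×20.40/17 = 37.2000
Critical values: χ²_{0.975,31} = 17.539, χ²_{0.025,31} = 48.232
Rejection region: χ² < 17.539 or χ² > 48.232
Decision: fail to reject H₀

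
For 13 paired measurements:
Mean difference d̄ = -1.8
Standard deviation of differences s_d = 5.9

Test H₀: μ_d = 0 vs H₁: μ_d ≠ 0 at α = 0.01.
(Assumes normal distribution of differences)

df = n - 1 = 12
SE = s_d/√n = 5.9/√13 = 1.6364
t = d̄/SE = -1.8/1.6364 = -1.1000
Critical value: t_{0.005,12} = ±3.055
p-value ≈ 0.2929
Decision: fail to reject H₀

Answer: t = -1.1000, fail to reject H₀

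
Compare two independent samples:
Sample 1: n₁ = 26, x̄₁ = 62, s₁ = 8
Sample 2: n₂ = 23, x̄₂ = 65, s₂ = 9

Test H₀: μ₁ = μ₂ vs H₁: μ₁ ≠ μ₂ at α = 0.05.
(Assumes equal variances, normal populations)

Pooled variance: s²_p = [25×8² + 22×9²]/(47) = 71.9574
s_p = 8.4828
SE = s_p×√(1/n₁ + 1/n₂) = 8.4828×√(1/26 + 1/23) = 2.4282
t = (x̄₁ - x̄₂)/SE = (62 - 65)/2.4282 = -1.2355
df = 47, t-critical = ±2.012
Decision: fail to reject H₀

Answer: t = -1.2355, fail to reject H₀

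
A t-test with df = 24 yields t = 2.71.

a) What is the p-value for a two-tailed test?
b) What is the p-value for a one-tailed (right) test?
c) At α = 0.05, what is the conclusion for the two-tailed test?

Using t-distribution with df = 24:
a) Two-tailed: p = 2×P(T > 2.71) = 0.0122
b) One-tailed: p = P(T > 2.71) = 0.0061
c) 0.0122 < 0.05, reject H₀

Answer: a) 0.0122, b) 0.0061, c) reject H₀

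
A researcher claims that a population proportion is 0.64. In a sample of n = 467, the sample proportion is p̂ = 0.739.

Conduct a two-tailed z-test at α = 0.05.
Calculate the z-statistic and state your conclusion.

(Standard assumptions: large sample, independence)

H₀: p = 0.64, H₁: p ≠ 0.64
Standard error: SE = √(p₀(1-p₀)/n) = √(0.64×0.36/467) = 0.022212
z-statistic: z = (p̂ - p₀)/SE = (0.739 - 0.64)/0.022212 = 4.4571
Critical value: z_0.025 = ±1.960
p-value < 0.0001
Decision: reject H₀ at α = 0.05

Answer: z = 4.4571, reject H₀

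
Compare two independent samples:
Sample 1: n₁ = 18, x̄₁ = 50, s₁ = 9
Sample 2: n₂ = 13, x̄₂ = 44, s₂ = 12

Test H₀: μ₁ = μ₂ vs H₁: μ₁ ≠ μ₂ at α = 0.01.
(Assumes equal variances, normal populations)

Pooled variance: s²_p = [17×9² + 12×12²]/(29) = 107.0690
s_p = 10.3474
SE = s_p×√(1/n₁ + 1/n₂) = 10.3474×√(1/18 + 1/13) = 3.7662
t = (x̄₁ - x̄₂)/SE = (50 - 44)/3.7662 = 1.5931
df = 29, t-critical = ±2.756
Decision: fail to reject H₀

Answer: t = 1.5931, fail to reject H₀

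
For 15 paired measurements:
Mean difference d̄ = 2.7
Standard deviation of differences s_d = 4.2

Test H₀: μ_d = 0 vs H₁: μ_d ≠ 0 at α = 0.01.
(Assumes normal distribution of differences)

Answer: t = 2.4899, fail to reject H₀

Derivation:
df = n - 1 = 14
SE = s_d/√n = 4.2/√15 = 1.0844
t = d̄/SE = 2.7/1.0844 = 2.4899
Critical value: t_{0.005,14} = ±2.977
p-value ≈ 0.0260
Decision: fail to reject H₀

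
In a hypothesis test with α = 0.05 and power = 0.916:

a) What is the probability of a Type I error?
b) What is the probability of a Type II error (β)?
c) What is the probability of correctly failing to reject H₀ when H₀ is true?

a) Type I error probability = α = 0.05
b) Power = P(reject H₀ | H₁ true) = 1 - β = 0.916, so Type II error probability = β = 1 - Power = 0.084
c) P(fail to reject H₀ | H₀ true) = 1 - α = 0.95

Answer: a) 0.05, b) 0.084, c) 0.95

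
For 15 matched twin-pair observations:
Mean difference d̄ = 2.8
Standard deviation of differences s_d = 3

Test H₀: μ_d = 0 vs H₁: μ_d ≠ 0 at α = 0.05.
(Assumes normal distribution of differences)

Answer: t = 3.6148, reject H₀

Derivation:
df = n - 1 = 14
SE = s_d/√n = 3/√15 = 0.7746
t = d̄/SE = 2.8/0.7746 = 3.6148
Critical value: t_{0.025,14} = ±2.145
p-value ≈ 0.0028
Decision: reject H₀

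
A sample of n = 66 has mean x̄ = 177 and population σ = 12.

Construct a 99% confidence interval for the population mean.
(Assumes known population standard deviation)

Confidence level: 99%, α = 0.01
z_0.005 = 2.576
SE = σ/√n = 12/√66 = 1.4771
Margin of error = 2.576 × 1.4771 = 3.8050
CI: x̄ ± margin = 177 ± 3.8050
CI: (173.1950, 180.8050)

Answer: (173.1950, 180.8050)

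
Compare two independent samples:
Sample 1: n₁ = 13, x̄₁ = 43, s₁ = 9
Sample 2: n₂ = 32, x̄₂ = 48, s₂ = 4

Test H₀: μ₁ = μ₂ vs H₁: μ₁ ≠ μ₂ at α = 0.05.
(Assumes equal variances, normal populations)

Answer: t = -2.6019, reject H₀

Derivation:
Pooled variance: s²_p = [12×9² + 31×4²]/(43) = 34.1395
s_p = 5.8429
SE = s_p×√(1/n₁ + 1/n₂) = 5.8429×√(1/13 + 1/32) = 1.9217
t = (x̄₁ - x̄₂)/SE = (43 - 48)/1.9217 = -2.6019
df = 43, t-critical = ±2.017
Decision: reject H₀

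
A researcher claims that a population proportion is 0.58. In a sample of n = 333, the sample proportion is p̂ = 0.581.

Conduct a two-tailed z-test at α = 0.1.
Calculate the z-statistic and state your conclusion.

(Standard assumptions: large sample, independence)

H₀: p = 0.58, H₁: p ≠ 0.58
Standard error: SE = √(p₀(1-p₀)/n) = √(0.58×0.42/333) = 0.027047
z-statistic: z = (p̂ - p₀)/SE = (0.581 - 0.58)/0.027047 = 0.0370
Critical value: z_0.05 = ±1.645
p-value = 0.9705
Decision: fail to reject H₀ at α = 0.1

Answer: z = 0.0370, fail to reject H₀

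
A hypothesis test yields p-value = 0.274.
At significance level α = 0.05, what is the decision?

Answer: fail to reject H₀

Derivation:
Compare p-value to α:
0.274 ≥ 0.05
Decision: fail to reject H₀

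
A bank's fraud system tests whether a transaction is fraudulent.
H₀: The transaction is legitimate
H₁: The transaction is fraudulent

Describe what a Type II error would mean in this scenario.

A Type I error (probability α) occurs when we reject a true H₀.
A Type II error (probability β) occurs when we fail to reject a false H₀.

Answer: Allowing a fraudulent transaction to go through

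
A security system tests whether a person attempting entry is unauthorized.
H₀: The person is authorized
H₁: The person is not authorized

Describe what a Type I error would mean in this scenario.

Answer: Denying entry to an authorized person

Derivation:
Type I error (α): Rejecting H₀ when H₀ is true
Type II error (β): Failing to reject H₀ when H₁ is true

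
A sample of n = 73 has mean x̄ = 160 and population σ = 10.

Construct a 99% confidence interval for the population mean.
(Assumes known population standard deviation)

Confidence level: 99%, α = 0.01
z_0.005 = 2.576
SE = σ/√n = 10/√73 = 1.1704
Margin of error = 2.576 × 1.1704 = 3.0150
CI: x̄ ± margin = 160 ± 3.0150
CI: (156.9850, 163.0150)

Answer: (156.9850, 163.0150)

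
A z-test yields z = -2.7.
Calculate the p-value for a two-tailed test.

Answer: p-value ≈ 0.0069

Derivation:
For z = -2.7:
p = 2×P(Z > |-2.7|) = 2×(1 - Φ(2.7)) = 0.0069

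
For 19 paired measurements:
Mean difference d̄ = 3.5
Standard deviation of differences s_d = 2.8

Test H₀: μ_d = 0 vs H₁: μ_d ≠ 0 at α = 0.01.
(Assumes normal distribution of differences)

df = n - 1 = 18
SE = s_d/√n = 2.8/√19 = 0.6424
t = d̄/SE = 3.5/0.6424 = 5.4483
Critical value: t_{0.005,18} = ±2.878
p-value < 0.0001
Decision: reject H₀

Answer: t = 5.4483, reject H₀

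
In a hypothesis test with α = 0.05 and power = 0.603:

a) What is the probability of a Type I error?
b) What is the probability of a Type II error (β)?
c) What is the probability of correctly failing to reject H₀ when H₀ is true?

a) Type I error probability = α = 0.05
b) Power = P(reject H₀ | H₁ true) = 1 - β = 0.603, so Type II error probability = β = 1 - Power = 0.397
c) P(fail to reject H₀ | H₀ true) = 1 - α = 0.95

Answer: a) 0.05, b) 0.397, c) 0.95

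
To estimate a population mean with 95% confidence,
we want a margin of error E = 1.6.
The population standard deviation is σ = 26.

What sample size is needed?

z_0.025 = 1.960
n = (z×σ/E)² = (1.960×26/1.6)²
n = 1014.4225
Round up: n = 1015

Answer: n = 1015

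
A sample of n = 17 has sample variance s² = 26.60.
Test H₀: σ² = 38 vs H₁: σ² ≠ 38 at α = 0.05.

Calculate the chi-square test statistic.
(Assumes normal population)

df = n - 1 = 16
χ² = (n-1)s²/σ₀² = 16×26.60/38 = 11.2000
Critical values: χ²_{0.975,16} = 6.908, χ²_{0.025,16} = 28.845
Rejection region: χ² < 6.908 or χ² > 28.845
Decision: fail to reject H₀

Answer: χ² = 11.2000, fail to reject H₀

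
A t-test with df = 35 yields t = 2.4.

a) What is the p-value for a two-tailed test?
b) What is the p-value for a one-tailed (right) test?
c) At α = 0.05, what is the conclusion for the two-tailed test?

Using t-distribution with df = 35:
a) Two-tailed: p = 2×P(T > 2.4) = 0.0218
b) One-tailed: p = P(T > 2.4) = 0.0109
c) 0.0218 < 0.05, reject H₀

Answer: a) 0.0218, b) 0.0109, c) reject H₀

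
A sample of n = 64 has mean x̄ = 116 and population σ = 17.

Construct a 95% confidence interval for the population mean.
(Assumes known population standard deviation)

Answer: (111.8350, 120.1650)

Derivation:
Confidence level: 95%, α = 0.05
z_0.025 = 1.960
SE = σ/√n = 17/√64 = 2.1250
Margin of error = 1.960 × 2.1250 = 4.1650
CI: x̄ ± margin = 116 ± 4.1650
CI: (111.8350, 120.1650)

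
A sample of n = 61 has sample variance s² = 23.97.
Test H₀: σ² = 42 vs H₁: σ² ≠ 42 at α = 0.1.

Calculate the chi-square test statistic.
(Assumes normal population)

Answer: χ² = 34.2429, reject H₀

Derivation:
df = n - 1 = 60
χ² = (n-1)s²/σ₀² = 60×23.97/42 = 34.2429
Critical values: χ²_{0.95,60} = 43.188, χ²_{0.05,60} = 79.082
Rejection region: χ² < 43.188 or χ² > 79.082
Decision: reject H₀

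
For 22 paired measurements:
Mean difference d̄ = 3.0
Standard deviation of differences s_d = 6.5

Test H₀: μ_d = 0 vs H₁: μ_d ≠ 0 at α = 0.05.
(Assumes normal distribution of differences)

Answer: t = 2.1648, reject H₀

Derivation:
df = n - 1 = 21
SE = s_d/√n = 6.5/√22 = 1.3858
t = d̄/SE = 3.0/1.3858 = 2.1648
Critical value: t_{0.025,21} = ±2.080
p-value ≈ 0.0421
Decision: reject H₀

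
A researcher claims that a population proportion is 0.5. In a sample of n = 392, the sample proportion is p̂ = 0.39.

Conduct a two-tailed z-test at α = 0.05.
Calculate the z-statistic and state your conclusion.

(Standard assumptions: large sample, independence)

Answer: z = -4.3557, reject H₀

Derivation:
H₀: p = 0.5, H₁: p ≠ 0.5
Standard error: SE = √(p₀(1-p₀)/n) = √(0.5×0.5/392) = 0.025254
z-statistic: z = (p̂ - p₀)/SE = (0.39 - 0.5)/0.025254 = -4.3557
Critical value: z_0.025 = ±1.960
p-value < 0.0001
Decision: reject H₀ at α = 0.05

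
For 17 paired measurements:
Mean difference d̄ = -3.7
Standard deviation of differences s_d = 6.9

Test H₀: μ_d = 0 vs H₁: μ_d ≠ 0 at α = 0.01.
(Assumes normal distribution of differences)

Answer: t = -2.2109, fail to reject H₀

Derivation:
df = n - 1 = 16
SE = s_d/√n = 6.9/√17 = 1.6735
t = d̄/SE = -3.7/1.6735 = -2.2109
Critical value: t_{0.005,16} = ±2.921
p-value ≈ 0.0419
Decision: fail to reject H₀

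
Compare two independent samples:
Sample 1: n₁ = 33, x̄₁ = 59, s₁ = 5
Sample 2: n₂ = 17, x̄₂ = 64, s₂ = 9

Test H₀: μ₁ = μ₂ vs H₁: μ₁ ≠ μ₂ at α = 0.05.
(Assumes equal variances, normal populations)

Pooled variance: s²_p = [32×5² + 16×9²]/(48) = 43.6667
s_p = 6.6081
SE = s_p×√(1/n₁ + 1/n₂) = 6.6081×√(1/33 + 1/17) = 1.9728
t = (x̄₁ - x̄₂)/SE = (59 - 64)/1.9728 = -2.5345
df = 48, t-critical = ±2.011
Decision: reject H₀

Answer: t = -2.5345, reject H₀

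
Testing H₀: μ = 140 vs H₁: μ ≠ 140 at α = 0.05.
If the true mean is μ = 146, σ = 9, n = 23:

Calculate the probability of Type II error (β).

SE = σ/√n = 9/√23 = 1.8766
Critical values: μ₀ ± z_0.025×SE = 140 ± 1.960×1.8766
Acceptance region: (136.3219, 143.6781)
Under H₁ (μ = 146): z_high = (143.6781 - 146)/1.8766 = -1.2373, z_low = (136.3219 - 146)/1.8766 = -5.1573
β = P(not reject | H₁) = Φ(-1.2373) - Φ(-5.1573) ≈ 0.1080

Answer: β ≈ 0.1080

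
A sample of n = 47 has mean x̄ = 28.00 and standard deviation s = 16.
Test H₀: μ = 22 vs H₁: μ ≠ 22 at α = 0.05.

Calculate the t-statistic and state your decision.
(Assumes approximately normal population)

Answer: t = 2.5709, reject H₀

Derivation:
df = n - 1 = 46
SE = s/√n = 16/√47 = 2.3338
t = (x̄ - μ₀)/SE = (28.00 - 22)/2.3338 = 2.5709
Critical value: t_{0.025,46} = ±2.013
p-value ≈ 0.0134
Decision: reject H₀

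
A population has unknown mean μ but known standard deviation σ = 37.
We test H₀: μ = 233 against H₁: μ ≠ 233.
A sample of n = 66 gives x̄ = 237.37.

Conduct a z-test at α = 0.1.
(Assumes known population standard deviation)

Standard error: SE = σ/√n = 37/√66 = 4.5544
z-statistic: z = (x̄ - μ₀)/SE = (237.37 - 233)/4.5544 = 0.9595
Critical value: ±1.645
p-value = 0.3373
Decision: fail to reject H₀

Answer: z = 0.9595, fail to reject H₀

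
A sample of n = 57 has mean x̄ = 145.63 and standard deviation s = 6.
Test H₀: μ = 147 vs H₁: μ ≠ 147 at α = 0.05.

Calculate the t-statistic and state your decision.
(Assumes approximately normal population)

df = n - 1 = 56
SE = s/√n = 6/√57 = 0.7947
t = (x̄ - μ₀)/SE = (145.63 - 147)/0.7947 = -1.7239
Critical value: t_{0.025,56} = ±2.003
p-value ≈ 0.0902
Decision: fail to reject H₀

Answer: t = -1.7239, fail to reject H₀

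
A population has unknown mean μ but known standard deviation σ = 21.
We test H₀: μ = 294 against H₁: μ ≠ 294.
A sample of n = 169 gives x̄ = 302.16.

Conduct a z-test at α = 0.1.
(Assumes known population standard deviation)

Standard error: SE = σ/√n = 21/√169 = 1.6154
z-statistic: z = (x̄ - μ₀)/SE = (302.16 - 294)/1.6154 = 5.0514
Critical value: ±1.645
p-value < 0.0001
Decision: reject H₀

Answer: z = 5.0514, reject H₀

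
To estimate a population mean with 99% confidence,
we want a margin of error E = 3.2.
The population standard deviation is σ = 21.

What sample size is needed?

Answer: n = 286

Derivation:
z_0.005 = 2.576
n = (z×σ/E)² = (2.576×21/3.2)²
n = 285.7790
Round up: n = 286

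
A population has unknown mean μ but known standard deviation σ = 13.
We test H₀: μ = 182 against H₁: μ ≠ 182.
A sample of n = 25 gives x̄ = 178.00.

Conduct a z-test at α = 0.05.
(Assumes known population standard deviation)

Standard error: SE = σ/√n = 13/√25 = 2.6000
z-statistic: z = (x̄ - μ₀)/SE = (178.00 - 182)/2.6000 = -1.5385
Critical value: ±1.960
p-value = 0.1239
Decision: fail to reject H₀

Answer: z = -1.5385, fail to reject H₀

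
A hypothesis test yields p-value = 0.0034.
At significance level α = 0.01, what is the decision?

Compare p-value to α:
0.0034 < 0.01
Decision: reject H₀

Answer: reject H₀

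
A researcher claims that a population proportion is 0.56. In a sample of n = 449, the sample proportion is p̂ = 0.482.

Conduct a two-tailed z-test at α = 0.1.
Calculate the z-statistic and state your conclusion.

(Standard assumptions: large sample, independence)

Answer: z = -3.3296, reject H₀

Derivation:
H₀: p = 0.56, H₁: p ≠ 0.56
Standard error: SE = √(p₀(1-p₀)/n) = √(0.56×0.44/449) = 0.023426
z-statistic: z = (p̂ - p₀)/SE = (0.482 - 0.56)/0.023426 = -3.3296
Critical value: z_0.05 = ±1.645
p-value = 0.0009
Decision: reject H₀ at α = 0.1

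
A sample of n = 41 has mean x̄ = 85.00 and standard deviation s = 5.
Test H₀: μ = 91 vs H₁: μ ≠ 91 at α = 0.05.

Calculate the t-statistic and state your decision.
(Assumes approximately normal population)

df = n - 1 = 40
SE = s/√n = 5/√41 = 0.7809
t = (x̄ - μ₀)/SE = (85.00 - 91)/0.7809 = -7.6834
Critical value: t_{0.025,40} = ±2.021
p-value < 0.0001
Decision: reject H₀

Answer: t = -7.6834, reject H₀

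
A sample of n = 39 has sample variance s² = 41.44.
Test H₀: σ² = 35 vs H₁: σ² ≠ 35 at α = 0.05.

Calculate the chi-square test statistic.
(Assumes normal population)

Answer: χ² = 44.9920, fail to reject H₀

Derivation:
df = n - 1 = 38
χ² = (n-1)s²/σ₀² = 38×41.44/35 = 44.9920
Critical values: χ²_{0.975,38} = 22.878, χ²_{0.025,38} = 56.896
Rejection region: χ² < 22.878 or χ² > 56.896
Decision: fail to reject H₀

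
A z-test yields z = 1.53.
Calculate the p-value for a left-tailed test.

Answer: p-value ≈ 0.9370

Derivation:
For z = 1.53:
p = P(Z < 1.53) = Φ(1.53) = 0.9370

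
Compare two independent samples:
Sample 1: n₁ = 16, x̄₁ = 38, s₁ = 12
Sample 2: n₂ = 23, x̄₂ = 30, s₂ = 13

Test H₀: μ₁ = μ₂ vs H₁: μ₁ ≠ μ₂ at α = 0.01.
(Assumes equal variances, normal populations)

Pooled variance: s²_p = [15×12² + 22×13²]/(37) = 158.8649
s_p = 12.6042
SE = s_p×√(1/n₁ + 1/n₂) = 12.6042×√(1/16 + 1/23) = 4.1032
t = (x̄₁ - x̄₂)/SE = (38 - 30)/4.1032 = 1.9497
df = 37, t-critical = ±2.715
Decision: fail to reject H₀

Answer: t = 1.9497, fail to reject H₀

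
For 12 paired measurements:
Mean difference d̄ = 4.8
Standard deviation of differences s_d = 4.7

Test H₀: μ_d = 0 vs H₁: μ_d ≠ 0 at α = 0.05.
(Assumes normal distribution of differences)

Answer: t = 3.5377, reject H₀

Derivation:
df = n - 1 = 11
SE = s_d/√n = 4.7/√12 = 1.3568
t = d̄/SE = 4.8/1.3568 = 3.5377
Critical value: t_{0.025,11} = ±2.201
p-value ≈ 0.0047
Decision: reject H₀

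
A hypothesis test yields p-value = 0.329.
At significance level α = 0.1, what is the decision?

Answer: fail to reject H₀

Derivation:
Compare p-value to α:
0.329 ≥ 0.1
Decision: fail to reject H₀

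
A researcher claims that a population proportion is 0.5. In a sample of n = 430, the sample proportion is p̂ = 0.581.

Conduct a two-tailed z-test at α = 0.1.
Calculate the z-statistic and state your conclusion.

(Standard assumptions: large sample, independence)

Answer: z = 3.3593, reject H₀

Derivation:
H₀: p = 0.5, H₁: p ≠ 0.5
Standard error: SE = √(p₀(1-p₀)/n) = √(0.5×0.5/430) = 0.024112
z-statistic: z = (p̂ - p₀)/SE = (0.581 - 0.5)/0.024112 = 3.3593
Critical value: z_0.05 = ±1.645
p-value = 0.0008
Decision: reject H₀ at α = 0.1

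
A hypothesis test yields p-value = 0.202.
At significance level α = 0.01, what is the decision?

Answer: fail to reject H₀

Derivation:
Compare p-value to α:
0.202 ≥ 0.01
Decision: fail to reject H₀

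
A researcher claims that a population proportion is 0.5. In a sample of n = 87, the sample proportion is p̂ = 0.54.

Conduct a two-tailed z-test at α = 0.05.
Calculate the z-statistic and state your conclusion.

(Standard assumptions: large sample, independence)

H₀: p = 0.5, H₁: p ≠ 0.5
Standard error: SE = √(p₀(1-p₀)/n) = √(0.5×0.5/87) = 0.053606
z-statistic: z = (p̂ - p₀)/SE = (0.54 - 0.5)/0.053606 = 0.7462
Critical value: z_0.025 = ±1.960
p-value = 0.4555
Decision: fail to reject H₀ at α = 0.05

Answer: z = 0.7462, fail to reject H₀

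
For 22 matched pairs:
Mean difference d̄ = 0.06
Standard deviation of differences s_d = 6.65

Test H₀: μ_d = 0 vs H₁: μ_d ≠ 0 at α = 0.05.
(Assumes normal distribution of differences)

df = n - 1 = 21
SE = s_d/√n = 6.65/√22 = 1.4178
t = d̄/SE = 0.06/1.4178 = 0.0423
Critical value: t_{0.025,21} = ±2.080
p-value ≈ 0.9667
Decision: fail to reject H₀

Answer: t = 0.0423, fail to reject H₀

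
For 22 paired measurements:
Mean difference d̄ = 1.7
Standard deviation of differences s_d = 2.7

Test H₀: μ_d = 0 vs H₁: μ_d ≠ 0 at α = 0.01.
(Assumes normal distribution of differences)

Answer: t = 2.9534, reject H₀

Derivation:
df = n - 1 = 21
SE = s_d/√n = 2.7/√22 = 0.5756
t = d̄/SE = 1.7/0.5756 = 2.9534
Critical value: t_{0.005,21} = ±2.831
p-value ≈ 0.0076
Decision: reject H₀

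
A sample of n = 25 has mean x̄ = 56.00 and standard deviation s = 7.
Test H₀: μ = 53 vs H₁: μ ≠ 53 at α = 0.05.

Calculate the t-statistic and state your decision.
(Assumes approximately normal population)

df = n - 1 = 24
SE = s/√n = 7/√25 = 1.4000
t = (x̄ - μ₀)/SE = (56.00 - 53)/1.4000 = 2.1429
Critical value: t_{0.025,24} = ±2.064
p-value ≈ 0.0425
Decision: reject H₀

Answer: t = 2.1429, reject H₀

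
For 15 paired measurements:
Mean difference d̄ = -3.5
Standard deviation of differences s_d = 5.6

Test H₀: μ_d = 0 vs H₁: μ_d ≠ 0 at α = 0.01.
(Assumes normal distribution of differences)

Answer: t = -2.4206, fail to reject H₀

Derivation:
df = n - 1 = 14
SE = s_d/√n = 5.6/√15 = 1.4459
t = d̄/SE = -3.5/1.4459 = -2.4206
Critical value: t_{0.005,14} = ±2.977
p-value ≈ 0.0297
Decision: fail to reject H₀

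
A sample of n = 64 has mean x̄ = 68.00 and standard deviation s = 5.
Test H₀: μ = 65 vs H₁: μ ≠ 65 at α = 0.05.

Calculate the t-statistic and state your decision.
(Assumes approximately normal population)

Answer: t = 4.8000, reject H₀

Derivation:
df = n - 1 = 63
SE = s/√n = 5/√64 = 0.6250
t = (x̄ - μ₀)/SE = (68.00 - 65)/0.6250 = 4.8000
Critical value: t_{0.025,63} = ±1.998
p-value < 0.0001
Decision: reject H₀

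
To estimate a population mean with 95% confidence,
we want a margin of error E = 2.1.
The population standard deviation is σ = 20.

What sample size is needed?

Answer: n = 349

Derivation:
z_0.025 = 1.960
n = (z×σ/E)² = (1.960×20/2.1)²
n = 348.4444
Round up: n = 349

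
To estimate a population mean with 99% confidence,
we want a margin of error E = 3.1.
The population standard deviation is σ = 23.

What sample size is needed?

z_0.005 = 2.576
n = (z×σ/E)² = (2.576×23/3.1)²
n = 365.2784
Round up: n = 366

Answer: n = 366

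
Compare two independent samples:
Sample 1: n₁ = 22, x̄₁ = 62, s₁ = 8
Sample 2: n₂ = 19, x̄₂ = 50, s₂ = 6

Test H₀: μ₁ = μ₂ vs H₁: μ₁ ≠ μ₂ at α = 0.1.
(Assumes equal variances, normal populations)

Pooled variance: s²_p = [21×8² + 18×6²]/(39) = 51.0769
s_p = 7.1468
SE = s_p×√(1/n₁ + 1/n₂) = 7.1468×√(1/22 + 1/19) = 2.2383
t = (x̄₁ - x̄₂)/SE = (62 - 50)/2.2383 = 5.3612
df = 39, t-critical = ±1.685
Decision: reject H₀

Answer: t = 5.3612, reject H₀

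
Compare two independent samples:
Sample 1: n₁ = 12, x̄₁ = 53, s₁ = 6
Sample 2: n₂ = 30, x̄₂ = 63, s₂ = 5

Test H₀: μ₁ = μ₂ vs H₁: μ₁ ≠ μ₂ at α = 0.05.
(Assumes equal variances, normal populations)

Answer: t = -5.5304, reject H₀

Derivation:
Pooled variance: s²_p = [11×6² + 29×5²]/(40) = 28.0250
s_p = 5.2939
SE = s_p×√(1/n₁ + 1/n₂) = 5.2939×√(1/12 + 1/30) = 1.8082
t = (x̄₁ - x̄₂)/SE = (53 - 63)/1.8082 = -5.5304
df = 40, t-critical = ±2.021
Decision: reject H₀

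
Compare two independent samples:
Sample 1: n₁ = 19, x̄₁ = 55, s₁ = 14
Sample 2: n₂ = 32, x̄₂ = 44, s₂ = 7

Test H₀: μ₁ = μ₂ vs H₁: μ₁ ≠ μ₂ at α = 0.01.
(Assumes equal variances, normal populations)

Pooled variance: s²_p = [18×14² + 31×7²]/(49) = 103.0000
s_p = 10.1489
SE = s_p×√(1/n₁ + 1/n₂) = 10.1489×√(1/19 + 1/32) = 2.9394
t = (x̄₁ - x̄₂)/SE = (55 - 44)/2.9394 = 3.7423
df = 49, t-critical = ±2.680
Decision: reject H₀

Answer: t = 3.7423, reject H₀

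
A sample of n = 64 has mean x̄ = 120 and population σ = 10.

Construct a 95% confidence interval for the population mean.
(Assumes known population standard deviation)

Answer: (117.5500, 122.4500)

Derivation:
Confidence level: 95%, α = 0.05
z_0.025 = 1.960
SE = σ/√n = 10/√64 = 1.2500
Margin of error = 1.960 × 1.2500 = 2.4500
CI: x̄ ± margin = 120 ± 2.4500
CI: (117.5500, 122.4500)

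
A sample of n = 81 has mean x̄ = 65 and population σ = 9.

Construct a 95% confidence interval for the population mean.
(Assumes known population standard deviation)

Answer: (63.0400, 66.9600)

Derivation:
Confidence level: 95%, α = 0.05
z_0.025 = 1.960
SE = σ/√n = 9/√81 = 1.0000
Margin of error = 1.960 × 1.0000 = 1.9600
CI: x̄ ± margin = 65 ± 1.9600
CI: (63.0400, 66.9600)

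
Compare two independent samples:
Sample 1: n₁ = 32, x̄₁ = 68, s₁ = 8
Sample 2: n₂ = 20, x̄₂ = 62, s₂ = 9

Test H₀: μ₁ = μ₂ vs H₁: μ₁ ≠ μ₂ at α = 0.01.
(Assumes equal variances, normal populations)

Pooled variance: s²_p = [31×8² + 19×9²]/(50) = 70.4600
s_p = 8.3940
SE = s_p×√(1/n₁ + 1/n₂) = 8.3940×√(1/32 + 1/20) = 2.3927
t = (x̄₁ - x̄₂)/SE = (68 - 62)/2.3927 = 2.5076
df = 50, t-critical = ±2.678
Decision: fail to reject H₀

Answer: t = 2.5076, fail to reject H₀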